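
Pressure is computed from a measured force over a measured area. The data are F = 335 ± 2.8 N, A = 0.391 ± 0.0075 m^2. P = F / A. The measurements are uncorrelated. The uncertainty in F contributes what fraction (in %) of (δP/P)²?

16.0%

(δP/P)² = (1·δF/F)² + (-1·δA/A)²
  F term: (1×0.00836)² = 6.99e-05
  A term: (-1×0.0192)² = 0.000368
Total = 0.000438. Share from F = 6.99e-05/0.000438 = 0.160.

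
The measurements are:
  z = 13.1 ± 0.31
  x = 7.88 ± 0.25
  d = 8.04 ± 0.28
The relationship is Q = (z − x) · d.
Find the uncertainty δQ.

3.52

Let u = z − x = 5.22. δu = √(δz² + δx²) = √(0.0961 + 0.0625) = 0.398, so δu/u = 0.0763.
Q is then a monomial in u, d:
δQ/Q = √((δu/u)² + (1·δd/d)²) = √(0.00582 + 0.00121) = 0.0839
Q = 42.0, so δQ = 0.0839 × 42.0 = 3.52.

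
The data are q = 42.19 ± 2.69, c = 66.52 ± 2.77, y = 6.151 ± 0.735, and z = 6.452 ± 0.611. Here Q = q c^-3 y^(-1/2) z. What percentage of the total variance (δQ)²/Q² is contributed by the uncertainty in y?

(δQ/Q)² = (1·δq/q)² + (-3·δc/c)² + (−½·δy/y)² + (1·δz/z)²
  q term: (1×0.0638)² = 0.00407
  c term: (-3×0.0416)² = 0.0156
  y term: (-0.5×0.119)² = 0.00357
  z term: (1×0.0947)² = 0.00897
Total = 0.0322. Share from y = 0.00357/0.0322 = 0.111.

11.1%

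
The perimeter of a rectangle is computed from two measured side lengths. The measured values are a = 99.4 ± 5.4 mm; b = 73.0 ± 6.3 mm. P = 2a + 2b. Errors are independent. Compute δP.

16.6 mm

Sums and differences: (δP)² = Σ (cᵢ δxᵢ)².
  (2·δa)² = 117;  (2·δb)² = 159
δP = √(275) = 16.6 mm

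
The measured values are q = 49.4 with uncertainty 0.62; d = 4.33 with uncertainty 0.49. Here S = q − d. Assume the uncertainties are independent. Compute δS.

0.790

S is a linear combination, so absolute uncertainties add in quadrature:
  (δq)² = 0.384;  (δd)² = 0.240
δS = √(0.625) = 0.790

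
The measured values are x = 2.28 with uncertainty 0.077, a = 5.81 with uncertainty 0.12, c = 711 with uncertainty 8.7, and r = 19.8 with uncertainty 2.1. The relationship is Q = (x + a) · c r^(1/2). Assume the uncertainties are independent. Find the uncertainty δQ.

1460

Let u = x + a = 8.09. δu = √(δx² + δa²) = √(0.00593 + 0.0144) = 0.143, so δu/u = 0.0176.
Q is then a monomial in u, c, r:
δQ/Q = √((δu/u)² + (1·δc/c)² + (½·δr/r)²) = √(0.000311 + 0.000150 + 0.00281) = 0.0572
Q = 25600, so δQ = 0.0572 × 25600 = 1460.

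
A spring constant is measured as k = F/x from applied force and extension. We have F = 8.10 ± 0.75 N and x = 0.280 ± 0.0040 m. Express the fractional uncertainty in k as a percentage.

Relative error in a monomial: (δk/k)² = Σ (nᵢ · δxᵢ/xᵢ)².
  (1·δF/F)² = (1×0.0926)² = 0.00857;  (-1·δx/x)² = (-1×0.0143)² = 0.000204
δk/k = √(0.00878) = 0.0937

9.37%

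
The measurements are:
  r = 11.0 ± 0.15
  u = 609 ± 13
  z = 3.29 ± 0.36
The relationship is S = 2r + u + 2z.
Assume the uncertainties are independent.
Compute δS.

Sums and differences: (δS)² = Σ (cᵢ δxᵢ)².
  (2·δr)² = 0.0900;  (δu)² = 169;  (2·δz)² = 0.518
δS = √(170) = 13.0

13.0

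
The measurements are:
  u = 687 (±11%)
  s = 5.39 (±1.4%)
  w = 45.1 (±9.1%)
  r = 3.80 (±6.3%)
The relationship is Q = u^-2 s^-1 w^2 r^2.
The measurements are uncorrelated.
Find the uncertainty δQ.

0.00361

Products/powers → add relative errors in quadrature, weighted by exponent:
  (-2·δu/u)² = (-2×0.110)² = 0.0484;  (-1·δs/s)² = (-1×0.0140)² = 0.000196;  (2·δw/w)² = (2×0.0910)² = 0.0331;  (2·δr/r)² = (2×0.0630)² = 0.0159
δQ/Q = √(0.0976) = 0.312
Q = 0.0115, so δQ = 0.312 × 0.0115 = 0.00361.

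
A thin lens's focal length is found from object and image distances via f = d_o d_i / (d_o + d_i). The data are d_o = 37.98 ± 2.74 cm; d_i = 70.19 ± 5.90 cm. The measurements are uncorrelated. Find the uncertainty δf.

1.36 cm

∂f/∂d_o = (d_i/(d_o+d_i))² = 0.421;  ∂f/∂d_i = (d_o/(d_o+d_i))² = 0.123
δf = √((∂f/∂d_o · δd_o)² + (∂f/∂d_i · δd_i)²) = √(1.33 + 0.529) = 1.36 cm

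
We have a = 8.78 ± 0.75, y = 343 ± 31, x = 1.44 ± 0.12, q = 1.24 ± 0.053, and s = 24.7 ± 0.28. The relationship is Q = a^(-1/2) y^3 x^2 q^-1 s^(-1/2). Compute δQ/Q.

Q is a product of powers, so relative uncertainties combine in quadrature:
  (−½·δa/a)² = (-0.5×0.0854)² = 0.00182;  (3·δy/y)² = (3×0.0904)² = 0.0735;  (2·δx/x)² = (2×0.0833)² = 0.0278;  (-1·δq/q)² = (-1×0.0427)² = 0.00183;  (−½·δs/s)² = (-0.5×0.0113)² = 3.21e-05
δQ/Q = √(0.105) = 0.324

0.324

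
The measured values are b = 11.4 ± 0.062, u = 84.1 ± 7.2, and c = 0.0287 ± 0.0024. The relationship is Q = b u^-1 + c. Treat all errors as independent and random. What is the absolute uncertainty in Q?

Let p = b·u^-1 = 0.136. δp/p = √((1·δb/b)² + (-1·δu/u)²) = √(2.96e-05 + 0.00733) = 0.0858, so δp = 0.0116.
Q = p + c: δQ = √(δp² + δc²) = √(0.000135 + 5.76e-06) = 0.0119

0.0119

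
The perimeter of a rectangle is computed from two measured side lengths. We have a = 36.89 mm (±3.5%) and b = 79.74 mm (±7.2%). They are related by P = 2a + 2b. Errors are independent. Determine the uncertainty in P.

11.8 mm

Each term contributes (cᵢ δxᵢ)² to (δP)²:
  (2·δa)² = 6.67;  (2·δb)² = 132
δP = √(139) = 11.8 mm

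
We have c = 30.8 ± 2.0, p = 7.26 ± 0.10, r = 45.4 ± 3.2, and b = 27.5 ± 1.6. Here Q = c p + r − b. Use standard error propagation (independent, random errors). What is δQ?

Let w = c·p = 224. δw/w = √((1·δc/c)² + (1·δp/p)²) = √(0.00422 + 0.000190) = 0.0664, so δw = 14.8.
Q = w + r − b: δQ = √(δw² + δr² + δb²) = √(220 + 10.2 + 2.56) = 15.3

15.3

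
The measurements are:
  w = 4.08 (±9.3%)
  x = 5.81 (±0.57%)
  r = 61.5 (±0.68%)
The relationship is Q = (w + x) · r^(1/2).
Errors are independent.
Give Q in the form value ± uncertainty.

Let u = w + x = 9.89. δu = √(δw² + δx²) = √(0.144 + 0.00110) = 0.381, so δu/u = 0.0385.
Q is then a monomial in u, r:
δQ/Q = √((δu/u)² + (½·δr/r)²) = √(0.00148 + 1.16e-05) = 0.0387
Q = 77.6, so δQ = 0.0387 × 77.6 = 3.00.

77.6 ± 3.00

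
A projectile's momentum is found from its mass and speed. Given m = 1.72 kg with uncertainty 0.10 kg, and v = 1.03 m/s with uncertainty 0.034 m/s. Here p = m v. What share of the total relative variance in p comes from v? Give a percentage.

24.4%

(δp/p)² = (1·δm/m)² + (1·δv/v)²
  m term: (1×0.0581)² = 0.00338
  v term: (1×0.0330)² = 0.00109
Total = 0.00447. Share from v = 0.00109/0.00447 = 0.244.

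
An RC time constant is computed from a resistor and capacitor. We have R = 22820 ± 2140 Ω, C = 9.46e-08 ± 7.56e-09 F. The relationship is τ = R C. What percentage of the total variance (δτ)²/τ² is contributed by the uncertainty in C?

42.1%

(δτ/τ)² = (1·δR/R)² + (1·δC/C)²
  R term: (1×0.0938)² = 0.00879
  C term: (1×0.0799)² = 0.00639
Total = 0.0152. Share from C = 0.00639/0.0152 = 0.421.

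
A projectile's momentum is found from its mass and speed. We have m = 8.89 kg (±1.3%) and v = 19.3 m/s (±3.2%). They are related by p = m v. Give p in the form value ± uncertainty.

p is a product of powers, so relative uncertainties combine in quadrature:
  (1·δm/m)² = (1×0.0130)² = 0.000169;  (1·δv/v)² = (1×0.0320)² = 0.00102
δp/p = √(0.00119) = 0.0345
p = 172 kg·m/s, so δp = 0.0345 × 172 = 5.93 kg·m/s.

172 ± 5.93 kg·m/s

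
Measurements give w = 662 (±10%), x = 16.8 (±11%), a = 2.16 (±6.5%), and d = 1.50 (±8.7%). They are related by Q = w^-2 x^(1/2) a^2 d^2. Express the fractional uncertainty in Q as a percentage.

Each factor contributes (exponent × relative error)² to (δQ/Q)²:
  (-2·δw/w)² = (-2×0.100)² = 0.0400;  (½·δx/x)² = (0.5×0.110)² = 0.00302;  (2·δa/a)² = (2×0.0650)² = 0.0169;  (2·δd/d)² = (2×0.0870)² = 0.0303
δQ/Q = √(0.0902) = 0.300

30.0%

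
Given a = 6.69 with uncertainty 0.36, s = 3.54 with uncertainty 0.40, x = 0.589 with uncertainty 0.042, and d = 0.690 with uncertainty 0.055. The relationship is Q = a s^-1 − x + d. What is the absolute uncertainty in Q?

0.246

Let p = a·s^-1 = 1.89. δp/p = √((1·δa/a)² + (-1·δs/s)²) = √(0.00290 + 0.0128) = 0.125, so δp = 0.237.
Q = p − x + d: δQ = √(δp² + δx² + δd²) = √(0.0559 + 0.00176 + 0.00302) = 0.246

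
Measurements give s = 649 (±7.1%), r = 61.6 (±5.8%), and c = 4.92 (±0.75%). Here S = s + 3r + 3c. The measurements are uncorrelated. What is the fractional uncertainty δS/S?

Absolute uncertainties add in quadrature for a linear combination:
  (δs)² = 2120;  (3·δr)² = 115;  (3·δc)² = 0.0123
δS = √(2240) = 47.3
S = 849, so δS/S = 47.3/849 = 0.0558.

0.0558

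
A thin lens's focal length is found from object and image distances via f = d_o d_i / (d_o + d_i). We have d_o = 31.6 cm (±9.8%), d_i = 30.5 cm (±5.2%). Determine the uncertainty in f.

0.852 cm

∂f/∂d_o = (d_i/(d_o+d_i))² = 0.241;  ∂f/∂d_i = (d_o/(d_o+d_i))² = 0.259
δf = √((∂f/∂d_o · δd_o)² + (∂f/∂d_i · δd_i)²) = √(0.558 + 0.169) = 0.852 cm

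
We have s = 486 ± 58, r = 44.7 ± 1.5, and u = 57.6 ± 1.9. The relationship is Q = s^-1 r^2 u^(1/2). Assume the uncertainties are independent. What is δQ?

4.30

Since Q is a product/quotient, work with relative uncertainties:
  (-1·δs/s)² = (-1×0.119)² = 0.0142;  (2·δr/r)² = (2×0.0336)² = 0.00450;  (½·δu/u)² = (0.5×0.0330)² = 0.000272
δQ/Q = √(0.0190) = 0.138
Q = 31.2, so δQ = 0.138 × 31.2 = 4.30.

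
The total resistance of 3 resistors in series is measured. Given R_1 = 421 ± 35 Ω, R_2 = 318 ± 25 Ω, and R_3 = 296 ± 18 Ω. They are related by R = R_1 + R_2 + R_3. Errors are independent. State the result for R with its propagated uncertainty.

For a sum/difference, combine absolute errors in quadrature:
  (δR_1)² = 1220;  (δR_2)² = 625;  (δR_3)² = 324
δR = √(2170) = 46.6 Ω
R = 1040 Ω.

1040 ± 46.6 Ω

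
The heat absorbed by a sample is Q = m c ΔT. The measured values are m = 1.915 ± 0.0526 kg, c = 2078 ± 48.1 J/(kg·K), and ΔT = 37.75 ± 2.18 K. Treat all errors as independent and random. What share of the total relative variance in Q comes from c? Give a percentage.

11.6%

(δQ/Q)² = (1·δm/m)² + (1·δc/c)² + (1·δΔT/ΔT)²
  m term: (1×0.0275)² = 0.000754
  c term: (1×0.0231)² = 0.000536
  ΔT term: (1×0.0577)² = 0.00333
Total = 0.00463. Share from c = 0.000536/0.00463 = 0.116.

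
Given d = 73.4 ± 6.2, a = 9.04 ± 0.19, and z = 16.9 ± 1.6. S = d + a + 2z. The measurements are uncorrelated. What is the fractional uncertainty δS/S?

Sums and differences: (δS)² = Σ (cᵢ δxᵢ)².
  (δd)² = 38.4;  (δa)² = 0.0361;  (2·δz)² = 10.2
δS = √(48.7) = 6.98
S = 116, so δS/S = 6.98/116 = 0.0600.

0.0600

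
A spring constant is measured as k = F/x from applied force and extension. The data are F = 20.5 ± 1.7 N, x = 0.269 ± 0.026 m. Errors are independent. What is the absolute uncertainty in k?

Since k is a product/quotient, work with relative uncertainties:
  (1·δF/F)² = (1×0.0829)² = 0.00688;  (-1·δx/x)² = (-1×0.0967)² = 0.00934
δk/k = √(0.0162) = 0.127
k = 76.2 N/m, so δk = 0.127 × 76.2 = 9.71 N/m.

9.71 N/m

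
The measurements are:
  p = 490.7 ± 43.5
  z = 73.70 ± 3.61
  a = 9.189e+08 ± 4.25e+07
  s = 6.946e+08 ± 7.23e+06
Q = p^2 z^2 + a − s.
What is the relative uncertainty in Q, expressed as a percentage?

17.5%

Let w = p^2·z^2 = 1.308e+09. δw/w = √((2·δp/p)² + (2·δz/z)²) = √(0.0314 + 0.00960) = 0.203, so δw = 2.65e+08.
Q = w + a − s: δQ = √(δw² + δa² + δs²) = √(7.02e+16 + 1.81e+15 + 5.23e+13) = 2.68e+08
Q = 1.532e+09, so δQ/Q = 2.68e+08/1.532e+09 = 0.175.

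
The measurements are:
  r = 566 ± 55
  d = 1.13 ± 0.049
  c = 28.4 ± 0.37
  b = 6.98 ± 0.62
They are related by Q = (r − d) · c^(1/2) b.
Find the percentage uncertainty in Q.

Let u = r − d = 565. δu = √(δr² + δd²) = √(3020 + 0.00240) = 55.0, so δu/u = 0.0974.
Q is then a monomial in u, c, b:
δQ/Q = √((δu/u)² + (½·δc/c)² + (1·δb/b)²) = √(0.00948 + 4.24e-05 + 0.00789) = 0.132

13.2%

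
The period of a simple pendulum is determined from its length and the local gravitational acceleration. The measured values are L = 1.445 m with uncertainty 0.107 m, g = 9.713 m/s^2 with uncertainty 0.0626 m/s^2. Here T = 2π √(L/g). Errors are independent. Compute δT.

Relative error in a monomial: (δT/T)² = Σ (nᵢ · δxᵢ/xᵢ)².
  (½·δL/L)² = (0.5×0.0740)² = 0.00137;  (−½·δg/g)² = (-0.5×0.00644)² = 1.04e-05
δT/T = √(0.00138) = 0.0372
T = 2.423 s, so δT = 0.0372 × 2.423 = 0.0901 s.

0.0901 s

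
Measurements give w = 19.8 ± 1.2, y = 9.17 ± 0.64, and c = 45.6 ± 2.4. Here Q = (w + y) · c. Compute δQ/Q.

Let u = w + y = 29.0. δu = √(δw² + δy²) = √(1.44 + 0.410) = 1.36, so δu/u = 0.0469.
Q is then a monomial in u, c:
δQ/Q = √((δu/u)² + (1·δc/c)²) = √(0.00220 + 0.00277) = 0.0705

0.0705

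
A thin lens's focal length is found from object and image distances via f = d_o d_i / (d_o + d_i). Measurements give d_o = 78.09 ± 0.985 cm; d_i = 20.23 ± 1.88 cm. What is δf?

1.19 cm

∂f/∂d_o = (d_i/(d_o+d_i))² = 0.0423;  ∂f/∂d_i = (d_o/(d_o+d_i))² = 0.631
δf = √((∂f/∂d_o · δd_o)² + (∂f/∂d_i · δd_i)²) = √(0.00174 + 1.41) = 1.19 cm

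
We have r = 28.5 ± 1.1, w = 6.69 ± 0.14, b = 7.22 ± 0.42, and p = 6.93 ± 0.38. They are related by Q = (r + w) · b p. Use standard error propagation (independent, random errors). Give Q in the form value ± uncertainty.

Let u = r + w = 35.2. δu = √(δr² + δw²) = √(1.21 + 0.0196) = 1.11, so δu/u = 0.0315.
Q is then a monomial in u, b, p:
δQ/Q = √((δu/u)² + (1·δb/b)² + (1·δp/p)²) = √(0.000993 + 0.00338 + 0.00301) = 0.0859
Q = 1760, so δQ = 0.0859 × 1760 = 151.

1760 ± 151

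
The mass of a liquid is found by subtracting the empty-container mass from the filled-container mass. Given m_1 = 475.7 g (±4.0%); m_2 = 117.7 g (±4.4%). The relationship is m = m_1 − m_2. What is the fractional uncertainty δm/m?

0.0551

m is a linear combination, so absolute uncertainties add in quadrature:
  (δm_1)² = 362;  (δm_2)² = 26.8
δm = √(389) = 19.7 g
m = 358.0 g, so δm/m = 19.7/358.0 = 0.0551.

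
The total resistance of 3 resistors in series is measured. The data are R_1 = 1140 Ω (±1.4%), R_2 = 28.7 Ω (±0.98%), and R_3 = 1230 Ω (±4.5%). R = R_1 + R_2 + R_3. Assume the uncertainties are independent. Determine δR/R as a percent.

R is a linear combination, so absolute uncertainties add in quadrature:
  (δR_1)² = 255;  (δR_2)² = 0.0791;  (δR_3)² = 3060
δR = √(3320) = 57.6 Ω
R = 2400 Ω, so δR/R = 57.6/2400 = 0.0240.

2.40%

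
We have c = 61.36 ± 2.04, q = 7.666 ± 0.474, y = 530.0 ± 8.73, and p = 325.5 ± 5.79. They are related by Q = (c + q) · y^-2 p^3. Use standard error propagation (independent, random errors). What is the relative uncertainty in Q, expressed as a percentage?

6.97%

Let u = c + q = 69.03. δu = √(δc² + δq²) = √(4.16 + 0.225) = 2.09, so δu/u = 0.0303.
Q is then a monomial in u, y, p:
δQ/Q = √((δu/u)² + (-2·δy/y)² + (3·δp/p)²) = √(0.000921 + 0.00109 + 0.00285) = 0.0697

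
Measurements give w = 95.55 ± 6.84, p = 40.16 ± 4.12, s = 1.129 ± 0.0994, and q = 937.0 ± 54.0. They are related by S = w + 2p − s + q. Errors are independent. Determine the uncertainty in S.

S is a linear combination, so absolute uncertainties add in quadrature:
  (δw)² = 46.8;  (2·δp)² = 67.9;  (δs)² = 0.00988;  (δq)² = 2920
δS = √(3030) = 55.1

55.1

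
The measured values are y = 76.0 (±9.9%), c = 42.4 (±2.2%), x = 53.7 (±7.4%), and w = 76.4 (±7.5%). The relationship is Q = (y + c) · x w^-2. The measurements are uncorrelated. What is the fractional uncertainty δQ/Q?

0.179

Let u = y + c = 118. δu = √(δy² + δc²) = √(56.6 + 0.870) = 7.58, so δu/u = 0.0640.
Q is then a monomial in u, x, w:
δQ/Q = √((δu/u)² + (1·δx/x)² + (-2·δw/w)²) = √(0.00410 + 0.00548 + 0.0225) = 0.179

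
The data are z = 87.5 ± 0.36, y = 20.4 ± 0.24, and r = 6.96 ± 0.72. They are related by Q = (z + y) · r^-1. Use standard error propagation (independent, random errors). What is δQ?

Let u = z + y = 108. δu = √(δz² + δy²) = √(0.130 + 0.0576) = 0.433, so δu/u = 0.00401.
Q is then a monomial in u, r:
δQ/Q = √((δu/u)² + (-1·δr/r)²) = √(1.61e-05 + 0.0107) = 0.104
Q = 15.5, so δQ = 0.104 × 15.5 = 1.60.

1.60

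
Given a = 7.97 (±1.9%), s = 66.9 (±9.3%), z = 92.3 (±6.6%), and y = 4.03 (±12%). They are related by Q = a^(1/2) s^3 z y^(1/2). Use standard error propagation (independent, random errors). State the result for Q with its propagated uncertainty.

For a monomial Q ∝ a^(1/2), s^3, z, y^(1/2), fractional errors add in quadrature:
  (½·δa/a)² = (0.5×0.0190)² = 9.02e-05;  (3·δs/s)² = (3×0.0930)² = 0.0778;  (1·δz/z)² = (1×0.0660)² = 0.00436;  (½·δy/y)² = (0.5×0.120)² = 0.00360
δQ/Q = √(0.0859) = 0.293
Q = 1.57e+08, so δQ = 0.293 × 1.57e+08 = 4.59e+07.

(1.57 ± 0.459) × 10^8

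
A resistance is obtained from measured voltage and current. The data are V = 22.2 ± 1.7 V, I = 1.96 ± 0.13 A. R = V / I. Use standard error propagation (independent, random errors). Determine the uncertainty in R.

Since R is a product/quotient, work with relative uncertainties:
  (1·δV/V)² = (1×0.0766)² = 0.00586;  (-1·δI/I)² = (-1×0.0663)² = 0.00440
δR/R = √(0.0103) = 0.101
R = 11.3 Ω, so δR = 0.101 × 11.3 = 1.15 Ω.

1.15 Ω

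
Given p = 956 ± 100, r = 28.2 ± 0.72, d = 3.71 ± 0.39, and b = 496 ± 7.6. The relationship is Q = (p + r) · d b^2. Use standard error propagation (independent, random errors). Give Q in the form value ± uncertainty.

Let u = p + r = 984. δu = √(δp² + δr²) = √(10000 + 0.518) = 100, so δu/u = 0.102.
Q is then a monomial in u, d, b:
δQ/Q = √((δu/u)² + (1·δd/d)² + (2·δb/b)²) = √(0.0103 + 0.0111 + 0.000939) = 0.149
Q = 8.98e+08, so δQ = 0.149 × 8.98e+08 = 1.34e+08.

(8.98 ± 1.34) × 10^8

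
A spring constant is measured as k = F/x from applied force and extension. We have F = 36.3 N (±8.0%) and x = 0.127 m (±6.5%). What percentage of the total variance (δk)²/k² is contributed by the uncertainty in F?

(δk/k)² = (1·δF/F)² + (-1·δx/x)²
  F term: (1×0.0800)² = 0.00640
  x term: (-1×0.0650)² = 0.00423
Total = 0.0106. Share from F = 0.00640/0.0106 = 0.602.

60.2%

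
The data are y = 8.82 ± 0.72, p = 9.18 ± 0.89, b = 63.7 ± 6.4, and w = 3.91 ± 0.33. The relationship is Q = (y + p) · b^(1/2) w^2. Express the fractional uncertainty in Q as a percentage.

18.7%

Let u = y + p = 18.0. δu = √(δy² + δp²) = √(0.518 + 0.792) = 1.14, so δu/u = 0.0636.
Q is then a monomial in u, b, w:
δQ/Q = √((δu/u)² + (½·δb/b)² + (2·δw/w)²) = √(0.00404 + 0.00252 + 0.0285) = 0.187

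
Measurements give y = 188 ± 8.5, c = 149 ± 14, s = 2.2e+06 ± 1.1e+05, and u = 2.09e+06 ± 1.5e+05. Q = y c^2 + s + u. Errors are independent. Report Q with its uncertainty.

Let p = y·c^2 = 4.17e+06. δp/p = √((1·δy/y)² + (2·δc/c)²) = √(0.00204 + 0.0353) = 0.193, so δp = 8.07e+05.
Q = p + s + u: δQ = √(δp² + δs² + δu²) = √(6.51e+11 + 1.21e+10 + 2.25e+10) = 8.28e+05
Q = 8.46e+06.

(8.46 ± 0.828) × 10^6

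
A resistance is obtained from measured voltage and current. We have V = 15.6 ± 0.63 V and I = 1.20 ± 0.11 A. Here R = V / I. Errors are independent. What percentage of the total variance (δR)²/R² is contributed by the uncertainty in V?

(δR/R)² = (1·δV/V)² + (-1·δI/I)²
  V term: (1×0.0404)² = 0.00163
  I term: (-1×0.0917)² = 0.00840
Total = 0.0100. Share from V = 0.00163/0.0100 = 0.163.

16.3%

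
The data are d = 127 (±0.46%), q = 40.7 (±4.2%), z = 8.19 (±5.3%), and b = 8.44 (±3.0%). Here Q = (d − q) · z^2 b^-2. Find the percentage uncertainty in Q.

12.4%

Let u = d − q = 86.3. δu = √(δd² + δq²) = √(0.341 + 2.92) = 1.81, so δu/u = 0.0209.
Q is then a monomial in u, z, b:
δQ/Q = √((δu/u)² + (2·δz/z)² + (-2·δb/b)²) = √(0.000438 + 0.0112 + 0.00360) = 0.124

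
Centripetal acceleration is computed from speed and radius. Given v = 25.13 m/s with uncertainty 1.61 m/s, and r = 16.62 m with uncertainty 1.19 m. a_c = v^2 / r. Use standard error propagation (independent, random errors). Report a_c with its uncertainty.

38.00 ± 5.58 m/s^2

For a monomial a_c ∝ v^2, r^-1, fractional errors add in quadrature:
  (2·δv/v)² = (2×0.0641)² = 0.0164;  (-1·δr/r)² = (-1×0.0716)² = 0.00513
δa_c/a_c = √(0.0215) = 0.147
a_c = 38.00 m/s^2, so δa_c = 0.147 × 38.00 = 5.58 m/s^2.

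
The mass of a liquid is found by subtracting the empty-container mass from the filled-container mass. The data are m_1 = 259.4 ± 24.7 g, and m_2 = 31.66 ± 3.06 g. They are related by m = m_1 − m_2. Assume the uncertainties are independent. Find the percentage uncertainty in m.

Sums and differences: (δm)² = Σ (cᵢ δxᵢ)².
  (δm_1)² = 610;  (δm_2)² = 9.36
δm = √(619) = 24.9 g
m = 227.7 g, so δm/m = 24.9/227.7 = 0.109.

10.9%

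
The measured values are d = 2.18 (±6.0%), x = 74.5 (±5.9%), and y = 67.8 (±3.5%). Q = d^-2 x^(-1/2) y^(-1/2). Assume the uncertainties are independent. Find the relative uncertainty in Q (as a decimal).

0.125

For a monomial Q ∝ d^-2, x^(-1/2), y^(-1/2), fractional errors add in quadrature:
  (-2·δd/d)² = (-2×0.0600)² = 0.0144;  (−½·δx/x)² = (-0.5×0.0590)² = 0.000870;  (−½·δy/y)² = (-0.5×0.0350)² = 0.000306
δQ/Q = √(0.0156) = 0.125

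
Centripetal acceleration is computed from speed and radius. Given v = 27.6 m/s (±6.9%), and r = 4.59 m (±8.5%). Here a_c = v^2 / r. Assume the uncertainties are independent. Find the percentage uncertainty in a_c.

Each factor contributes (exponent × relative error)² to (δa_c/a_c)²:
  (2·δv/v)² = (2×0.0690)² = 0.0190;  (-1·δr/r)² = (-1×0.0850)² = 0.00723
δa_c/a_c = √(0.0263) = 0.162

16.2%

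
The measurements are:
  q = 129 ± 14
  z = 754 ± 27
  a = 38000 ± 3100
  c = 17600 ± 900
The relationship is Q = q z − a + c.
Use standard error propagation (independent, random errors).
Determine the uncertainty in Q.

Let p = q·z = 97300. δp/p = √((1·δq/q)² + (1·δz/z)²) = √(0.0118 + 0.00128) = 0.114, so δp = 11100.
Q = p − a + c: δQ = √(δp² + δa² + δc²) = √(1.24e+08 + 9.61e+06 + 8.1e+05) = 11600

11600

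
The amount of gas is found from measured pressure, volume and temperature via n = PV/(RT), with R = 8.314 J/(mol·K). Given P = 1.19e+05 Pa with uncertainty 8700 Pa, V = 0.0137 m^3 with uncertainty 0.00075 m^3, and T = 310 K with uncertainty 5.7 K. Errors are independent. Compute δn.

0.0589 mol

Products/powers → add relative errors in quadrature, weighted by exponent:
  (1·δP/P)² = (1×0.0731)² = 0.00534;  (1·δV/V)² = (1×0.0547)² = 0.00300;  (-1·δT/T)² = (-1×0.0184)² = 0.000338
δn/n = √(0.00868) = 0.0932
n = 0.633 mol, so δn = 0.0932 × 0.633 = 0.0589 mol.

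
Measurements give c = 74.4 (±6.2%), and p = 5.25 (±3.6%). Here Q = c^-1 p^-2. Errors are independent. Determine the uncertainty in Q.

4.63e-05

Each factor contributes (exponent × relative error)² to (δQ/Q)²:
  (-1·δc/c)² = (-1×0.0620)² = 0.00384;  (-2·δp/p)² = (-2×0.0360)² = 0.00518
δQ/Q = √(0.00903) = 0.0950
Q = 0.000488, so δQ = 0.0950 × 0.000488 = 4.63e-05.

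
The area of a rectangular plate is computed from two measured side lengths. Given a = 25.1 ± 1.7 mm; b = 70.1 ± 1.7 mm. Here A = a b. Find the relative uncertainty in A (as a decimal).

Products/powers → add relative errors in quadrature, weighted by exponent:
  (1·δa/a)² = (1×0.0677)² = 0.00459;  (1·δb/b)² = (1×0.0243)² = 0.000588
δA/A = √(0.00518) = 0.0719

0.0719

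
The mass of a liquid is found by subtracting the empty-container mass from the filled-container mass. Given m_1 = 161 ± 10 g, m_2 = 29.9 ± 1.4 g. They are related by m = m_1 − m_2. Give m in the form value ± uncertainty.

131 ± 10.1 g

Each term contributes (cᵢ δxᵢ)² to (δm)²:
  (δm_1)² = 100;  (δm_2)² = 1.96
δm = √(102) = 10.1 g
m = 131 g.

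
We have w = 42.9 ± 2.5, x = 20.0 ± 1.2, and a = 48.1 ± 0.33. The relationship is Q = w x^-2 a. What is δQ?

0.689

Products/powers → add relative errors in quadrature, weighted by exponent:
  (1·δw/w)² = (1×0.0583)² = 0.00340;  (-2·δx/x)² = (-2×0.0600)² = 0.0144;  (1·δa/a)² = (1×0.00686)² = 4.71e-05
δQ/Q = √(0.0178) = 0.134
Q = 5.16, so δQ = 0.134 × 5.16 = 0.689.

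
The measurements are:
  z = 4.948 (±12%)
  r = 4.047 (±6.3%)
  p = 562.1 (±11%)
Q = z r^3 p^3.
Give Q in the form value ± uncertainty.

Since Q is a product/quotient, work with relative uncertainties:
  (1·δz/z)² = (1×0.120)² = 0.0144;  (3·δr/r)² = (3×0.0630)² = 0.0357;  (3·δp/p)² = (3×0.110)² = 0.109
δQ/Q = √(0.159) = 0.399
Q = 5.825e+10, so δQ = 0.399 × 5.825e+10 = 2.32e+10.

(5.825 ± 2.32) × 10^10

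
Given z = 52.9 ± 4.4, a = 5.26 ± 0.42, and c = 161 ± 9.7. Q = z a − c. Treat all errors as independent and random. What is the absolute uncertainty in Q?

Let p = z·a = 278. δp/p = √((1·δz/z)² + (1·δa/a)²) = √(0.00692 + 0.00638) = 0.115, so δp = 32.1.
Q = p − c: δQ = √(δp² + δc²) = √(1030 + 94.1) = 33.5

33.5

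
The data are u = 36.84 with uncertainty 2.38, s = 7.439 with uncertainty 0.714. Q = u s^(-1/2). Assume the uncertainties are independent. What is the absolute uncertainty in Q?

1.09

Since Q is a product/quotient, work with relative uncertainties:
  (1·δu/u)² = (1×0.0646)² = 0.00417;  (−½·δs/s)² = (-0.5×0.0960)² = 0.00230
δQ/Q = √(0.00648) = 0.0805
Q = 13.51, so δQ = 0.0805 × 13.51 = 1.09.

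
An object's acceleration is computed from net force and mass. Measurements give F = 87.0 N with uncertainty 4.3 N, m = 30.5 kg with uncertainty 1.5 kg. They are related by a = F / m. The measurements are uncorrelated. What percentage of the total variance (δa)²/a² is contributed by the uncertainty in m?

(δa/a)² = (1·δF/F)² + (-1·δm/m)²
  F term: (1×0.0494)² = 0.00244
  m term: (-1×0.0492)² = 0.00242
Total = 0.00486. Share from m = 0.00242/0.00486 = 0.498.

49.8%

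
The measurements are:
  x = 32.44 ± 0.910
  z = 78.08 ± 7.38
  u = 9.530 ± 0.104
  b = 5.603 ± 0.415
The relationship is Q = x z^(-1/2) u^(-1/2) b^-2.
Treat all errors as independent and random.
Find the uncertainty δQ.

Since Q is a product/quotient, work with relative uncertainties:
  (1·δx/x)² = (1×0.0281)² = 0.000787;  (−½·δz/z)² = (-0.5×0.0945)² = 0.00223;  (−½·δu/u)² = (-0.5×0.0109)² = 2.98e-05;  (-2·δb/b)² = (-2×0.0741)² = 0.0219
δQ/Q = √(0.0250) = 0.158
Q = 0.03788, so δQ = 0.158 × 0.03788 = 0.00599.

0.00599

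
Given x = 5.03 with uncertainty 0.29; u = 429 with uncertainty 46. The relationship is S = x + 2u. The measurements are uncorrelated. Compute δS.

92.0

Sums and differences: (δS)² = Σ (cᵢ δxᵢ)².
  (δx)² = 0.0841;  (2·δu)² = 8460
δS = √(8460) = 92.0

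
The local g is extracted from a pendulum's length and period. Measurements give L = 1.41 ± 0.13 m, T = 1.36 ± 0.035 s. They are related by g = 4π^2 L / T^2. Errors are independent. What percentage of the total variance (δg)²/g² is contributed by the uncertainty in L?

76.2%

(δg/g)² = (1·δL/L)² + (-2·δT/T)²
  L term: (1×0.0922)² = 0.00850
  T term: (-2×0.0257)² = 0.00265
Total = 0.0111. Share from L = 0.00850/0.0111 = 0.762.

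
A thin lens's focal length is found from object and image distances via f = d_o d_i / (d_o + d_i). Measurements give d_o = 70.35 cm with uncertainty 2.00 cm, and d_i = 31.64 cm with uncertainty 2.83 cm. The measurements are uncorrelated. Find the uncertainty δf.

1.36 cm

∂f/∂d_o = (d_i/(d_o+d_i))² = 0.0962;  ∂f/∂d_i = (d_o/(d_o+d_i))² = 0.476
δf = √((∂f/∂d_o · δd_o)² + (∂f/∂d_i · δd_i)²) = √(0.0370 + 1.81) = 1.36 cm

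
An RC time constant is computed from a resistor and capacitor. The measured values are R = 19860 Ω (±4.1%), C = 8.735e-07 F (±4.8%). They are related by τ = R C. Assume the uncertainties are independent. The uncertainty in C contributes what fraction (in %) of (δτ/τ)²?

57.8%

(δτ/τ)² = (1·δR/R)² + (1·δC/C)²
  R term: (1×0.0410)² = 0.00168
  C term: (1×0.0480)² = 0.00230
Total = 0.00398. Share from C = 0.00230/0.00398 = 0.578.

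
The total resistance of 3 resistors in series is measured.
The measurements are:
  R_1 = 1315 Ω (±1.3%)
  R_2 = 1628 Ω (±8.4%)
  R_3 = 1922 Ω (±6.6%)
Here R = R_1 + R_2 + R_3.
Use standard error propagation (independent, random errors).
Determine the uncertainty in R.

Each term contributes (cᵢ δxᵢ)² to (δR)²:
  (δR_1)² = 292;  (δR_2)² = 18700;  (δR_3)² = 16100
δR = √(35100) = 187 Ω

187 Ω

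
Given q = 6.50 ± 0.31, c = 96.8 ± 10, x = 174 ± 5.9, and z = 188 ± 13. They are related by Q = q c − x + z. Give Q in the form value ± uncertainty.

643 ± 73.0

Let p = q·c = 629. δp/p = √((1·δq/q)² + (1·δc/c)²) = √(0.00227 + 0.0107) = 0.114, so δp = 71.6.
Q = p − x + z: δQ = √(δp² + δx² + δz²) = √(5130 + 34.8 + 169) = 73.0
Q = 643.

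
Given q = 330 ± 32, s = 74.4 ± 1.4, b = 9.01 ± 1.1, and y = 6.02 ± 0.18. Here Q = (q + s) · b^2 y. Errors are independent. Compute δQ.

51100

Let u = q + s = 404. δu = √(δq² + δs²) = √(1020 + 1.96) = 32.0, so δu/u = 0.0792.
Q is then a monomial in u, b, y:
δQ/Q = √((δu/u)² + (2·δb/b)² + (1·δy/y)²) = √(0.00627 + 0.0596 + 0.000894) = 0.258
Q = 1.98e+05, so δQ = 0.258 × 1.98e+05 = 51100.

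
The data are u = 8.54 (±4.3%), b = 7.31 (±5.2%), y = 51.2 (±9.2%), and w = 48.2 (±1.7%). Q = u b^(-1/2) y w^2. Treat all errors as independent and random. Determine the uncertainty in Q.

41400

Q is a product of powers, so relative uncertainties combine in quadrature:
  (1·δu/u)² = (1×0.0430)² = 0.00185;  (−½·δb/b)² = (-0.5×0.0520)² = 0.000676;  (1·δy/y)² = (1×0.0920)² = 0.00846;  (2·δw/w)² = (2×0.0170)² = 0.00116
δQ/Q = √(0.0121) = 0.110
Q = 3.76e+05, so δQ = 0.110 × 3.76e+05 = 41400.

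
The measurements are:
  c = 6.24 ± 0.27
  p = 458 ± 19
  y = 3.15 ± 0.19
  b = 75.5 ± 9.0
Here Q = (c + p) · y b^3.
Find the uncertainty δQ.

Let u = c + p = 464. δu = √(δc² + δp²) = √(0.0729 + 361) = 19.0, so δu/u = 0.0409.
Q is then a monomial in u, y, b:
δQ/Q = √((δu/u)² + (1·δy/y)² + (3·δb/b)²) = √(0.00168 + 0.00364 + 0.128) = 0.365
Q = 6.29e+08, so δQ = 0.365 × 6.29e+08 = 2.3e+08.

2.3e+08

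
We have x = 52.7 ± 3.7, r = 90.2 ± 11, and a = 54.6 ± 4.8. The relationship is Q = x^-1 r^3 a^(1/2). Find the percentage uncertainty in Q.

Q is a product of powers, so relative uncertainties combine in quadrature:
  (-1·δx/x)² = (-1×0.0702)² = 0.00493;  (3·δr/r)² = (3×0.122)² = 0.134;  (½·δa/a)² = (0.5×0.0879)² = 0.00193
δQ/Q = √(0.141) = 0.375

37.5%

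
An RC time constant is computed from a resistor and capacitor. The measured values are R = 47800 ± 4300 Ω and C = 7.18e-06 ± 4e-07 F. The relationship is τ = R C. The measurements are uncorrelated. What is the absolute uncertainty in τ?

0.0363 s

τ is a product of powers, so relative uncertainties combine in quadrature:
  (1·δR/R)² = (1×0.0900)² = 0.00809;  (1·δC/C)² = (1×0.0557)² = 0.00310
δτ/τ = √(0.0112) = 0.106
τ = 0.343 s, so δτ = 0.106 × 0.343 = 0.0363 s.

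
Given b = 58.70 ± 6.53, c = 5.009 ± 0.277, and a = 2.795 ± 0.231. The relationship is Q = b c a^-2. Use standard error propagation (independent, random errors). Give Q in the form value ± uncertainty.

37.64 ± 7.78

Each factor contributes (exponent × relative error)² to (δQ/Q)²:
  (1·δb/b)² = (1×0.111)² = 0.0124;  (1·δc/c)² = (1×0.0553)² = 0.00306;  (-2·δa/a)² = (-2×0.0826)² = 0.0273
δQ/Q = √(0.0428) = 0.207
Q = 37.64, so δQ = 0.207 × 37.64 = 7.78.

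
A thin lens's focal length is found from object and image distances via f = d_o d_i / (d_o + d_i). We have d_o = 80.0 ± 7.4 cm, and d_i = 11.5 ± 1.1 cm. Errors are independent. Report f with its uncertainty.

10.1 ± 0.849 cm

∂f/∂d_o = (d_i/(d_o+d_i))² = 0.0158;  ∂f/∂d_i = (d_o/(d_o+d_i))² = 0.764
δf = √((∂f/∂d_o · δd_o)² + (∂f/∂d_i · δd_i)²) = √(0.0137 + 0.707) = 0.849 cm
f = 10.1 cm.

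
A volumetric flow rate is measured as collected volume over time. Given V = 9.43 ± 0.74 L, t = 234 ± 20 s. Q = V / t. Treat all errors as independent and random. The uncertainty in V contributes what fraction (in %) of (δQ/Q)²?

(δQ/Q)² = (1·δV/V)² + (-1·δt/t)²
  V term: (1×0.0785)² = 0.00616
  t term: (-1×0.0855)² = 0.00731
Total = 0.0135. Share from V = 0.00616/0.0135 = 0.457.

45.7%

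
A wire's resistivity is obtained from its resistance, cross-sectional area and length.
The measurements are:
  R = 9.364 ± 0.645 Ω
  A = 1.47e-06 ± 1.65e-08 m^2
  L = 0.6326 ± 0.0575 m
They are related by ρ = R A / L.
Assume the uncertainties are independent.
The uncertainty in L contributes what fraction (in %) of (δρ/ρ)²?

(δρ/ρ)² = (1·δR/R)² + (1·δA/A)² + (-1·δL/L)²
  R term: (1×0.0689)² = 0.00474
  A term: (1×0.0112)² = 0.000126
  L term: (-1×0.0909)² = 0.00826
Total = 0.0131. Share from L = 0.00826/0.0131 = 0.629.

62.9%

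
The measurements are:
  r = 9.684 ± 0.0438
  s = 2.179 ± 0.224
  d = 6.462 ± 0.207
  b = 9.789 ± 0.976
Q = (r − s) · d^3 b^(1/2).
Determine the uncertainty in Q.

Let u = r − s = 7.505. δu = √(δr² + δs²) = √(0.00192 + 0.0502) = 0.228, so δu/u = 0.0304.
Q is then a monomial in u, d, b:
δQ/Q = √((δu/u)² + (3·δd/d)² + (½·δb/b)²) = √(0.000925 + 0.00924 + 0.00249) = 0.112
Q = 6336, so δQ = 0.112 × 6336 = 713.

713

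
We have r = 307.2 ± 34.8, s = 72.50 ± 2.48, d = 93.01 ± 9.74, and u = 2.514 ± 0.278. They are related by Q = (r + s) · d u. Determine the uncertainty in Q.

15800

Let w = r + s = 379.7. δw = √(δr² + δs²) = √(1210 + 6.15) = 34.9, so δw/w = 0.0919.
Q is then a monomial in w, d, u:
δQ/Q = √((δw/w)² + (1·δd/d)² + (1·δu/u)²) = √(0.00844 + 0.0110 + 0.0122) = 0.178
Q = 88780, so δQ = 0.178 × 88780 = 15800.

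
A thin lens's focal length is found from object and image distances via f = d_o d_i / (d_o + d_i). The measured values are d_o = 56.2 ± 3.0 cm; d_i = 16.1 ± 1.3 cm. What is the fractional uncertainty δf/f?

∂f/∂d_o = (d_i/(d_o+d_i))² = 0.0496;  ∂f/∂d_i = (d_o/(d_o+d_i))² = 0.604
δf = √((∂f/∂d_o · δd_o)² + (∂f/∂d_i · δd_i)²) = √(0.0221 + 0.617) = 0.799 cm
f = 12.5 cm, so δf/f = 0.799/12.5 = 0.0639.

0.0639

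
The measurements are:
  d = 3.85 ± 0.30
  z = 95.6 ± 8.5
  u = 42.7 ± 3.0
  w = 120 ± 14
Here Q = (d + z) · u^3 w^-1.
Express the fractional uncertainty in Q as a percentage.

25.6%

Let h = d + z = 99.4. δh = √(δd² + δz²) = √(0.0900 + 72.2) = 8.51, so δh/h = 0.0855.
Q is then a monomial in h, u, w:
δQ/Q = √((δh/h)² + (3·δu/u)² + (-1·δw/w)²) = √(0.00731 + 0.0444 + 0.0136) = 0.256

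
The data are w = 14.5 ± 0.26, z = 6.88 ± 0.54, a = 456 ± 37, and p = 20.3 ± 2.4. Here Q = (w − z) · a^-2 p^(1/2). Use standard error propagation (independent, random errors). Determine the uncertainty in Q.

Let u = w − z = 7.62. δu = √(δw² + δz²) = √(0.0676 + 0.292) = 0.599, so δu/u = 0.0787.
Q is then a monomial in u, a, p:
δQ/Q = √((δu/u)² + (-2·δa/a)² + (½·δp/p)²) = √(0.00619 + 0.0263 + 0.00349) = 0.190
Q = 0.000165, so δQ = 0.190 × 0.000165 = 3.13e-05.

3.13e-05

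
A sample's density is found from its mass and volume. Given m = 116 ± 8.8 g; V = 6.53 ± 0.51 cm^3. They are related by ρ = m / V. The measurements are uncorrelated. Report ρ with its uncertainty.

For a monomial ρ ∝ m, V^-1, fractional errors add in quadrature:
  (1·δm/m)² = (1×0.0759)² = 0.00576;  (-1·δV/V)² = (-1×0.0781)² = 0.00610
δρ/ρ = √(0.0119) = 0.109
ρ = 17.8 g/cm^3, so δρ = 0.109 × 17.8 = 1.93 g/cm^3.

17.8 ± 1.93 g/cm^3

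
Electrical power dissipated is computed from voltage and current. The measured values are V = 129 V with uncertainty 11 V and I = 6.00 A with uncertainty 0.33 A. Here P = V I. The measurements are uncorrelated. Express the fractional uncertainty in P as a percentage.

Relative error in a monomial: (δP/P)² = Σ (nᵢ · δxᵢ/xᵢ)².
  (1·δV/V)² = (1×0.0853)² = 0.00727;  (1·δI/I)² = (1×0.0550)² = 0.00302
δP/P = √(0.0103) = 0.101

10.1%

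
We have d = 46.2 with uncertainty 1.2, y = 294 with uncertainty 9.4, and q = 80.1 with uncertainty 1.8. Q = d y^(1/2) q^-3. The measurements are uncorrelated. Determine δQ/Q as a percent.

Q is a product of powers, so relative uncertainties combine in quadrature:
  (1·δd/d)² = (1×0.0260)² = 0.000675;  (½·δy/y)² = (0.5×0.0320)² = 0.000256;  (-3·δq/q)² = (-3×0.0225)² = 0.00454
δQ/Q = √(0.00548) = 0.0740

7.40%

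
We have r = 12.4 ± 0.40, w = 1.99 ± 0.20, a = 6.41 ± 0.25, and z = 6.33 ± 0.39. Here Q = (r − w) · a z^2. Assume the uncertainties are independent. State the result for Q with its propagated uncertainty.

Let u = r − w = 10.4. δu = √(δr² + δw²) = √(0.160 + 0.0400) = 0.447, so δu/u = 0.0430.
Q is then a monomial in u, a, z:
δQ/Q = √((δu/u)² + (1·δa/a)² + (2·δz/z)²) = √(0.00185 + 0.00152 + 0.0152) = 0.136
Q = 2670, so δQ = 0.136 × 2670 = 364.

2670 ± 364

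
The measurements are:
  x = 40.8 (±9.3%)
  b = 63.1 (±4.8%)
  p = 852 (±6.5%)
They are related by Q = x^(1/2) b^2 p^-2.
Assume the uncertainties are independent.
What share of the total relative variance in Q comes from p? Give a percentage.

59.8%

(δQ/Q)² = (½·δx/x)² + (2·δb/b)² + (-2·δp/p)²
  x term: (0.5×0.0930)² = 0.00216
  b term: (2×0.0480)² = 0.00922
  p term: (-2×0.0650)² = 0.0169
Total = 0.0283. Share from p = 0.0169/0.0283 = 0.598.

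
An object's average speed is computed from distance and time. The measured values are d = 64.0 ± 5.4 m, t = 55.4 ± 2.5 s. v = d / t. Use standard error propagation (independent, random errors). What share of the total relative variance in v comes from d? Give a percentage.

(δv/v)² = (1·δd/d)² + (-1·δt/t)²
  d term: (1×0.0844)² = 0.00712
  t term: (-1×0.0451)² = 0.00204
Total = 0.00916. Share from d = 0.00712/0.00916 = 0.778.

77.8%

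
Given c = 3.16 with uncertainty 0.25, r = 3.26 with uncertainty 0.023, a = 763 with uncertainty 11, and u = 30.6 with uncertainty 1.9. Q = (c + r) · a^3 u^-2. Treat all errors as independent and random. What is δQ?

4.18e+05

Let w = c + r = 6.42. δw = √(δc² + δr²) = √(0.0625 + 0.000529) = 0.251, so δw/w = 0.0391.
Q is then a monomial in w, a, u:
δQ/Q = √((δw/w)² + (3·δa/a)² + (-2·δu/u)²) = √(0.00153 + 0.00187 + 0.0154) = 0.137
Q = 3.05e+06, so δQ = 0.137 × 3.05e+06 = 4.18e+05.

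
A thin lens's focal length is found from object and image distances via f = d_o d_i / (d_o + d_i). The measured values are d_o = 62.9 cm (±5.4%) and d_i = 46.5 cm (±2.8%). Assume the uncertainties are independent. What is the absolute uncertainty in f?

0.750 cm

∂f/∂d_o = (d_i/(d_o+d_i))² = 0.181;  ∂f/∂d_i = (d_o/(d_o+d_i))² = 0.331
δf = √((∂f/∂d_o · δd_o)² + (∂f/∂d_i · δd_i)²) = √(0.377 + 0.185) = 0.750 cm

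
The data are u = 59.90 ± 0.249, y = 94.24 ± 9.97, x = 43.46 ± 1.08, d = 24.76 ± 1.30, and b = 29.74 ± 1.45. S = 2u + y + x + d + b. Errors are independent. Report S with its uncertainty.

312.0 ± 10.2

S is a linear combination, so absolute uncertainties add in quadrature:
  (2·δu)² = 0.248;  (δy)² = 99.4;  (δx)² = 1.17;  (δd)² = 1.69;  (δb)² = 2.10
δS = √(105) = 10.2
S = 312.0.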